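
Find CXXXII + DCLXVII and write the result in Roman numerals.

CXXXII = 132
DCLXVII = 667
132 + 667 = 799

DCCXCIX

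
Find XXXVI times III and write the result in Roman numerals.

XXXVI = 36
III = 3
36 × 3 = 108

CVIII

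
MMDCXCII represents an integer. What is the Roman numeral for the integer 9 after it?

MMDCXCII = 2692
2692 + 9 = 2701

MMDCCI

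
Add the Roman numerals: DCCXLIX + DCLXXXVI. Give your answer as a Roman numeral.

DCCXLIX = 749
DCLXXXVI = 686
749 + 686 = 1435

MCDXXXV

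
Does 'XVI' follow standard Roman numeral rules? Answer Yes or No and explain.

'XVI': Check the rules: uses only the symbols I, V, X, L, C, D, M; no symbol is repeated more than three times in a row; V, L and D each appear at most once; no smaller symbol precedes a larger one (values never increase from left to right). Value: X (10) + V (5) + I (1) = 16. So it is a valid standard Roman numeral.

Yes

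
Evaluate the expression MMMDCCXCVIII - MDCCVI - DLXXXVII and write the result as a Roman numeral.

MMMDCCXCVIII = 3798, MDCCVI = 1706, DLXXXVII = 587
3798 - 1706 = 2092
2092 - 587 = 1505

MDV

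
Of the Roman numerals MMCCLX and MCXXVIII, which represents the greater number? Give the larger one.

MMCCLX = 2260
MCXXVIII = 1128
2260 is larger

MMCCLX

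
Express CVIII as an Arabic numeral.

CVIII: C=100, V=5, I=1, I=1, I=1
100 + 5 + 1 + 1 + 1 = 108

108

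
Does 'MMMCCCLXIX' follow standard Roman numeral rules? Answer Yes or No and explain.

'MMMCCCLXIX': Check the rules: uses only the symbols I, V, X, L, C, D, M; no symbol is repeated more than three times in a row; V, L and D each appear at most once; the only place a smaller symbol precedes a larger one is the allowed subtractive pair IX, the symbol right after such a pair (if any) is smaller than the pair's first symbol, and otherwise the values never increase from left to right. Value: M (1000) + M (1000) + M (1000) + C (100) + C (100) + C (100) + L (50) + X (10) + IX (9) = 3369. So it is a valid standard Roman numeral.

Yes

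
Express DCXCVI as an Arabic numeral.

DCXCVI: D=500, C=100, XC=90, V=5, I=1
500 + 100 + 90 + 5 + 1 = 696

696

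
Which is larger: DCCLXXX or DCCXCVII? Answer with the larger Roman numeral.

DCCLXXX = 780
DCCXCVII = 797
797 is larger

DCCXCVII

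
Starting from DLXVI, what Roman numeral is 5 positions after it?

DLXVI = 566
566 + 5 = 571

DLXXI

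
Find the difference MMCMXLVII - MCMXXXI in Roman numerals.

MMCMXLVII = 2947
MCMXXXI = 1931
2947 - 1931 = 1016

MXVI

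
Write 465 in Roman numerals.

Convert 465 to Roman numerals:
  465 contains 1×400 (CD)
  65 contains 1×50 (L)
  15 contains 1×10 (X)
  5 contains 1×5 (V)

CDLXV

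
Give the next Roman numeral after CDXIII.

CDXIII = 413; next is 414

CDXIV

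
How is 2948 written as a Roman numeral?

Convert 2948 to Roman numerals:
  2948 contains 2×1000 (MM)
  948 contains 1×900 (CM)
  48 contains 1×40 (XL)
  8 contains 1×5 (V)
  3 contains 3×1 (III)

MMCMXLVIII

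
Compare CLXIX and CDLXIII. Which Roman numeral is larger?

CLXIX = 169
CDLXIII = 463
463 is larger

CDLXIII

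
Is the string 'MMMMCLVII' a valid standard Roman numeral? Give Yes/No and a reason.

'MMMMCLVII': More than 3 consecutive M's

No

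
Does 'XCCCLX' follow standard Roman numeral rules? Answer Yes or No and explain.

'XCCCLX': X (position 1) comes before the larger symbol C (position 3) without being directly in front of it as a subtractive pair; apart from IV, IX, XL, XC, CD and CM, symbols must go from largest to smallest

No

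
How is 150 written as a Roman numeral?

Convert 150 to Roman numerals:
  150 contains 1×100 (C)
  50 contains 1×50 (L)

CL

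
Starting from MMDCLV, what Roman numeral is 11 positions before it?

MMDCLV = 2655
2655 - 11 = 2644

MMDCXLIV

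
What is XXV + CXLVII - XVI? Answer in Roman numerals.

XXV = 25, CXLVII = 147, XVI = 16
25 + 147 = 172
172 - 16 = 156

CLVI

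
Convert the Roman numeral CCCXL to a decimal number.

CCCXL: C=100, C=100, C=100, XL=40
100 + 100 + 100 + 40 = 340

340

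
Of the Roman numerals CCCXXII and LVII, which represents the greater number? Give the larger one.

CCCXXII = 322
LVII = 57
322 is larger

CCCXXII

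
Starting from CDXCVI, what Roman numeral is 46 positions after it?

CDXCVI = 496
496 + 46 = 542

DXLII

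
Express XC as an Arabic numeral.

XC: XC=90

90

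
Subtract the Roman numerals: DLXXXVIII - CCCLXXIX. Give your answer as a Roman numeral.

DLXXXVIII = 588
CCCLXXIX = 379
588 - 379 = 209

CCIX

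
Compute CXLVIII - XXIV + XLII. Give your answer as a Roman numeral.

CXLVIII = 148, XXIV = 24, XLII = 42
148 - 24 = 124
124 + 42 = 166

CLXVI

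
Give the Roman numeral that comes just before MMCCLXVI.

MMCCLXVI = 2266, so the previous integer is 2266 - 1 = 2265

MMCCLXV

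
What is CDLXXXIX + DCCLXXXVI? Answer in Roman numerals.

CDLXXXIX = 489
DCCLXXXVI = 786
489 + 786 = 1275

MCCLXXV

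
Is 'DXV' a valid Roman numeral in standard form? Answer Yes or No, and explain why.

'DXV': Check the rules: uses only the symbols I, V, X, L, C, D, M; no symbol is repeated more than three times in a row; V, L and D each appear at most once; no smaller symbol precedes a larger one (values never increase from left to right). Value: D (500) + X (10) + V (5) = 515. So it is a valid standard Roman numeral.

Yes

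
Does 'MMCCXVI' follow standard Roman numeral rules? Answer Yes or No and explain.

'MMCCXVI': Check the rules: uses only the symbols I, V, X, L, C, D, M; no symbol is repeated more than three times in a row; V, L and D each appear at most once; no smaller symbol precedes a larger one (values never increase from left to right). Value: M (1000) + M (1000) + C (100) + C (100) + X (10) + V (5) + I (1) = 2216. So it is a valid standard Roman numeral.

Yes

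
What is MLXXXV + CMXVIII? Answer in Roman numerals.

MLXXXV = 1085
CMXVIII = 918
1085 + 918 = 2003

MMIII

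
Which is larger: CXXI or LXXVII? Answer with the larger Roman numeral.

CXXI = 121
LXXVII = 77
121 is larger

CXXI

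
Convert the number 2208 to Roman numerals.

Convert 2208 to Roman numerals:
  2208 contains 2×1000 (MM)
  208 contains 2×100 (CC)
  8 contains 1×5 (V)
  3 contains 3×1 (III)

MMCCVIII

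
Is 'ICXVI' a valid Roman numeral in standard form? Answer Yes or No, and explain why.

'ICXVI': Invalid subtractive combination: IC

No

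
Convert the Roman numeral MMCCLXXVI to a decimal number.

MMCCLXXVI: M=1000, M=1000, C=100, C=100, L=50, X=10, X=10, V=5, I=1
1000 + 1000 + 100 + 100 + 50 + 10 + 10 + 5 + 1 = 2276

2276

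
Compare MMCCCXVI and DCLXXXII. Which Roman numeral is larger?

MMCCCXVI = 2316
DCLXXXII = 682
2316 is larger

MMCCCXVI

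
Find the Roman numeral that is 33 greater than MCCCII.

MCCCII = 1302
1302 + 33 = 1335

MCCCXXXV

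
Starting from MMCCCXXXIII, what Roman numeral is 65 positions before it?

MMCCCXXXIII = 2333
2333 - 65 = 2268

MMCCLXVIII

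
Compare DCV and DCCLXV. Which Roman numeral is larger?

DCV = 605
DCCLXV = 765
765 is larger

DCCLXV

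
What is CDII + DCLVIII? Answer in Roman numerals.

CDII = 402
DCLVIII = 658
402 + 658 = 1060

MLX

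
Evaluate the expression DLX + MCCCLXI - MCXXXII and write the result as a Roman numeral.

DLX = 560, MCCCLXI = 1361, MCXXXII = 1132
560 + 1361 = 1921
1921 - 1132 = 789

DCCLXXXIX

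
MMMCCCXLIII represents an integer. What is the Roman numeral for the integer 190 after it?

MMMCCCXLIII = 3343
3343 + 190 = 3533

MMMDXXXIII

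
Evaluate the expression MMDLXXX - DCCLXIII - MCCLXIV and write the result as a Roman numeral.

MMDLXXX = 2580, DCCLXIII = 763, MCCLXIV = 1264
2580 - 763 = 1817
1817 - 1264 = 553

DLIII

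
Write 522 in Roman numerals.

Convert 522 to Roman numerals:
  522 contains 1×500 (D)
  22 contains 2×10 (XX)
  2 contains 2×1 (II)

DXXII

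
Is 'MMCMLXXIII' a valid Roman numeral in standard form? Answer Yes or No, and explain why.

'MMCMLXXIII': Check the rules: uses only the symbols I, V, X, L, C, D, M; no symbol is repeated more than three times in a row; V, L and D each appear at most once; the only place a smaller symbol precedes a larger one is the allowed subtractive pair CM, the symbol right after such a pair (if any) is smaller than the pair's first symbol, and otherwise the values never increase from left to right. Value: M (1000) + M (1000) + CM (900) + L (50) + X (10) + X (10) + I (1) + I (1) + I (1) = 2973. So it is a valid standard Roman numeral.

Yes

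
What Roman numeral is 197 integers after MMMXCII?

MMMXCII = 3092
3092 + 197 = 3289

MMMCCLXXXIX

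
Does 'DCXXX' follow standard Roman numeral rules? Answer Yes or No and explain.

'DCXXX': Check the rules: uses only the symbols I, V, X, L, C, D, M; no symbol is repeated more than three times in a row; V, L and D each appear at most once; no smaller symbol precedes a larger one (values never increase from left to right). Value: D (500) + C (100) + X (10) + X (10) + X (10) = 630. So it is a valid standard Roman numeral.

Yes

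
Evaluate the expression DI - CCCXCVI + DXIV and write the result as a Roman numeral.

DI = 501, CCCXCVI = 396, DXIV = 514
501 - 396 = 105
105 + 514 = 619

DCXIX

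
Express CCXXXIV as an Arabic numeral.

CCXXXIV: C=100, C=100, X=10, X=10, X=10, IV=4
100 + 100 + 10 + 10 + 10 + 4 = 234

234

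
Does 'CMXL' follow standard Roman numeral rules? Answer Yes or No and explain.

'CMXL': Check the rules: uses only the symbols I, V, X, L, C, D, M; no symbol is repeated more than three times in a row; V, L and D each appear at most once; the only places a smaller symbol precedes a larger one are the allowed subtractive pairs CM, XL, the symbol right after such a pair (if any) is smaller than the pair's first symbol, and otherwise the values never increase from left to right. Value: CM (900) + XL (40) = 940. So it is a valid standard Roman numeral.

Yes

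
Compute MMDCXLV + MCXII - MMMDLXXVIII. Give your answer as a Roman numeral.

MMDCXLV = 2645, MCXII = 1112, MMMDLXXVIII = 3578
2645 + 1112 = 3757
3757 - 3578 = 179

CLXXIX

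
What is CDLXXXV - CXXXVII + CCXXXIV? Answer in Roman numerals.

CDLXXXV = 485, CXXXVII = 137, CCXXXIV = 234
485 - 137 = 348
348 + 234 = 582

DLXXXII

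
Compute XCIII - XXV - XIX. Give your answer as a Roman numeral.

XCIII = 93, XXV = 25, XIX = 19
93 - 25 = 68
68 - 19 = 49

XLIX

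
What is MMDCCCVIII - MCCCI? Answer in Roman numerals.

MMDCCCVIII = 2808
MCCCI = 1301
2808 - 1301 = 1507

MDVII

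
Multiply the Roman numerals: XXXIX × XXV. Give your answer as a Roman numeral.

XXXIX = 39
XXV = 25
39 × 25 = 975

CMLXXV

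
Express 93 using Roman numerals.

Convert 93 to Roman numerals:
  93 contains 1×90 (XC)
  3 contains 3×1 (III)

XCIII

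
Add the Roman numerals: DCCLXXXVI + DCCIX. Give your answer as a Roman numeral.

DCCLXXXVI = 786
DCCIX = 709
786 + 709 = 1495

MCDXCV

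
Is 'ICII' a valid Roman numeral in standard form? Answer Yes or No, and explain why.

'ICII': Invalid subtractive combination: IC

No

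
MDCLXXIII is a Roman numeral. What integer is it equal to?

MDCLXXIII: M=1000, D=500, C=100, L=50, X=10, X=10, I=1, I=1, I=1
1000 + 500 + 100 + 50 + 10 + 10 + 1 + 1 + 1 = 1673

1673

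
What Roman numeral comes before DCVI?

DCVI = 606; previous is 605

DCV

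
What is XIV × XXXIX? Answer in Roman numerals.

XIV = 14
XXXIX = 39
14 × 39 = 546

DXLVI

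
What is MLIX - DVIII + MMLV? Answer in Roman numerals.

MLIX = 1059, DVIII = 508, MMLV = 2055
1059 - 508 = 551
551 + 2055 = 2606

MMDCVI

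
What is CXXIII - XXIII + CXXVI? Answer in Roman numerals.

CXXIII = 123, XXIII = 23, CXXVI = 126
123 - 23 = 100
100 + 126 = 226

CCXXVI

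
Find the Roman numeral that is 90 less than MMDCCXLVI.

MMDCCXLVI = 2746
2746 - 90 = 2656

MMDCLVI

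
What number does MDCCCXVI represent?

MDCCCXVI: M=1000, D=500, C=100, C=100, C=100, X=10, V=5, I=1
1000 + 500 + 100 + 100 + 100 + 10 + 5 + 1 = 1816

1816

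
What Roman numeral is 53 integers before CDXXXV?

CDXXXV = 435
435 - 53 = 382

CCCLXXXII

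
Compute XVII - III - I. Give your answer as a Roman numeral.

XVII = 17, III = 3, I = 1
17 - 3 = 14
14 - 1 = 13

XIII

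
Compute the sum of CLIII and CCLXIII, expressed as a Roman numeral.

CLIII = 153
CCLXIII = 263
153 + 263 = 416

CDXVI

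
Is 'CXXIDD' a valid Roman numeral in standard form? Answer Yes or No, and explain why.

'CXXIDD': D should not appear more than once

No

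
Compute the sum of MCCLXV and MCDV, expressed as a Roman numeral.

MCCLXV = 1265
MCDV = 1405
1265 + 1405 = 2670

MMDCLXX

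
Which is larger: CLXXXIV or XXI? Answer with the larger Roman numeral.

CLXXXIV = 184
XXI = 21
184 is larger

CLXXXIV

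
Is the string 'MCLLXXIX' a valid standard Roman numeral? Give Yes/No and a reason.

'MCLLXXIX': L should not appear more than once

No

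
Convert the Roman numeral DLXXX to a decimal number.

DLXXX: D=500, L=50, X=10, X=10, X=10
500 + 50 + 10 + 10 + 10 = 580

580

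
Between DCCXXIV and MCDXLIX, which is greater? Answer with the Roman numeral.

DCCXXIV = 724
MCDXLIX = 1449
1449 is larger

MCDXLIX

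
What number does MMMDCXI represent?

MMMDCXI: M=1000, M=1000, M=1000, D=500, C=100, X=10, I=1
1000 + 1000 + 1000 + 500 + 100 + 10 + 1 = 3611

3611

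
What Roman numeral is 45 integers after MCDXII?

MCDXII = 1412
1412 + 45 = 1457

MCDLVII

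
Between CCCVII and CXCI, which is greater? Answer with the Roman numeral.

CCCVII = 307
CXCI = 191
307 is larger

CCCVII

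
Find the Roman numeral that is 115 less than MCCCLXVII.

MCCCLXVII = 1367
1367 - 115 = 1252

MCCLII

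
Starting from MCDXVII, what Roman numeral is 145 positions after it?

MCDXVII = 1417
1417 + 145 = 1562

MDLXII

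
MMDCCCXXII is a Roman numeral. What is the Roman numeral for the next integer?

MMDCCCXXII = 2822; next is 2823

MMDCCCXXIII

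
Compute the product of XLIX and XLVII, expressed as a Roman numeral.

XLIX = 49
XLVII = 47
49 × 47 = 2303

MMCCCIII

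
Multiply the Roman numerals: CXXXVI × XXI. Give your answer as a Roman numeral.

CXXXVI = 136
XXI = 21
136 × 21 = 2856

MMDCCCLVI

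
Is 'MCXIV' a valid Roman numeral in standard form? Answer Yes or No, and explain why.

'MCXIV': Check the rules: uses only the symbols I, V, X, L, C, D, M; no symbol is repeated more than three times in a row; V, L and D each appear at most once; the only place a smaller symbol precedes a larger one is the allowed subtractive pair IV, the symbol right after such a pair (if any) is smaller than the pair's first symbol, and otherwise the values never increase from left to right. Value: M (1000) + C (100) + X (10) + IV (4) = 1114. So it is a valid standard Roman numeral.

Yes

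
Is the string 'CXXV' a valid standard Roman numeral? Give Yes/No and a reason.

'CXXV': Check the rules: uses only the symbols I, V, X, L, C, D, M; no symbol is repeated more than three times in a row; V, L and D each appear at most once; no smaller symbol precedes a larger one (values never increase from left to right). Value: C (100) + X (10) + X (10) + V (5) = 125. So it is a valid standard Roman numeral.

Yes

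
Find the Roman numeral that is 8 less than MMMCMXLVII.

MMMCMXLVII = 3947
3947 - 8 = 3939

MMMCMXXXIX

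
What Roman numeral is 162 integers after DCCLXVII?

DCCLXVII = 767
767 + 162 = 929

CMXXIX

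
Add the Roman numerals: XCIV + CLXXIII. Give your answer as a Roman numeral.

XCIV = 94
CLXXIII = 173
94 + 173 = 267

CCLXVII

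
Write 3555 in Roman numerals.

Convert 3555 to Roman numerals:
  3555 contains 3×1000 (MMM)
  555 contains 1×500 (D)
  55 contains 1×50 (L)
  5 contains 1×5 (V)

MMMDLV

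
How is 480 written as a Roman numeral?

Convert 480 to Roman numerals:
  480 contains 1×400 (CD)
  80 contains 1×50 (L)
  30 contains 3×10 (XXX)

CDLXXX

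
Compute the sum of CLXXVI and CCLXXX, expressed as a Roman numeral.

CLXXVI = 176
CCLXXX = 280
176 + 280 = 456

CDLVI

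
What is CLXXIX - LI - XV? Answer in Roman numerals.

CLXXIX = 179, LI = 51, XV = 15
179 - 51 = 128
128 - 15 = 113

CXIII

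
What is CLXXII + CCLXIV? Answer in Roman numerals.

CLXXII = 172
CCLXIV = 264
172 + 264 = 436

CDXXXVI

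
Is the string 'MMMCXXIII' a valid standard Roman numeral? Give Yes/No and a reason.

'MMMCXXIII': Check the rules: uses only the symbols I, V, X, L, C, D, M; no symbol is repeated more than three times in a row; V, L and D each appear at most once; no smaller symbol precedes a larger one (values never increase from left to right). Value: M (1000) + M (1000) + M (1000) + C (100) + X (10) + X (10) + I (1) + I (1) + I (1) = 3123. So it is a valid standard Roman numeral.

Yes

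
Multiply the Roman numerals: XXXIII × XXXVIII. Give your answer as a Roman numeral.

XXXIII = 33
XXXVIII = 38
33 × 38 = 1254

MCCLIV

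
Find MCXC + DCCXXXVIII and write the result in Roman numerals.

MCXC = 1190
DCCXXXVIII = 738
1190 + 738 = 1928

MCMXXVIII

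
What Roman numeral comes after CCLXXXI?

CCLXXXI = 281; next is 282

CCLXXXII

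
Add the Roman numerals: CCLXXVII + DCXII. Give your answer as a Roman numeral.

CCLXXVII = 277
DCXII = 612
277 + 612 = 889

DCCCLXXXIX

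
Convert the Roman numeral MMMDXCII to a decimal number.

MMMDXCII: M=1000, M=1000, M=1000, D=500, XC=90, I=1, I=1
1000 + 1000 + 1000 + 500 + 90 + 1 + 1 = 3592

3592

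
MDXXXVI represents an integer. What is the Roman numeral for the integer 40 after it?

MDXXXVI = 1536
1536 + 40 = 1576

MDLXXVI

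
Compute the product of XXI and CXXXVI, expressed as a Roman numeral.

XXI = 21
CXXXVI = 136
21 × 136 = 2856

MMDCCCLVI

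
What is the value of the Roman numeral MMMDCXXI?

MMMDCXXI: M=1000, M=1000, M=1000, D=500, C=100, X=10, X=10, I=1
1000 + 1000 + 1000 + 500 + 100 + 10 + 10 + 1 = 3621

3621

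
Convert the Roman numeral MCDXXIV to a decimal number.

MCDXXIV: M=1000, CD=400, X=10, X=10, IV=4
1000 + 400 + 10 + 10 + 4 = 1424

1424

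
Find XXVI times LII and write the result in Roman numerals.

XXVI = 26
LII = 52
26 × 52 = 1352

MCCCLII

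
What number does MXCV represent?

MXCV: M=1000, XC=90, V=5
1000 + 90 + 5 = 1095

1095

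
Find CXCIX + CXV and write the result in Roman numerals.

CXCIX = 199
CXV = 115
199 + 115 = 314

CCCXIV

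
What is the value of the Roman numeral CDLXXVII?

CDLXXVII: CD=400, L=50, X=10, X=10, V=5, I=1, I=1
400 + 50 + 10 + 10 + 5 + 1 + 1 = 477

477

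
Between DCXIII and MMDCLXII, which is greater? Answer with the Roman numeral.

DCXIII = 613
MMDCLXII = 2662
2662 is larger

MMDCLXII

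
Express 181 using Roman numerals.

Convert 181 to Roman numerals:
  181 contains 1×100 (C)
  81 contains 1×50 (L)
  31 contains 3×10 (XXX)
  1 contains 1×1 (I)

CLXXXI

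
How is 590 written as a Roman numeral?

Convert 590 to Roman numerals:
  590 contains 1×500 (D)
  90 contains 1×90 (XC)

DXC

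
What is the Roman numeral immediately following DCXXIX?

DCXXIX = 629, so the next integer is 629 + 1 = 630

DCXXX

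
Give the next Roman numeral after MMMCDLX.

MMMCDLX = 3460, so the next integer is 3460 + 1 = 3461

MMMCDLXI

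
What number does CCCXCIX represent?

CCCXCIX: C=100, C=100, C=100, XC=90, IX=9
100 + 100 + 100 + 90 + 9 = 399

399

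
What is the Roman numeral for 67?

Convert 67 to Roman numerals:
  67 contains 1×50 (L)
  17 contains 1×10 (X)
  7 contains 1×5 (V)
  2 contains 2×1 (II)

LXVII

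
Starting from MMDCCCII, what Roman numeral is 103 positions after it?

MMDCCCII = 2802
2802 + 103 = 2905

MMCMV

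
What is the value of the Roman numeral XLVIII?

XLVIII: XL=40, V=5, I=1, I=1, I=1
40 + 5 + 1 + 1 + 1 = 48

48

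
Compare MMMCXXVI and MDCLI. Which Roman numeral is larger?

MMMCXXVI = 3126
MDCLI = 1651
3126 is larger

MMMCXXVI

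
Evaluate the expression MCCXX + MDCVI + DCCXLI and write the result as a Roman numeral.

MCCXX = 1220, MDCVI = 1606, DCCXLI = 741
1220 + 1606 = 2826
2826 + 741 = 3567

MMMDLXVII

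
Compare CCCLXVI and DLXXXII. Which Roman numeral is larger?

CCCLXVI = 366
DLXXXII = 582
582 is larger

DLXXXII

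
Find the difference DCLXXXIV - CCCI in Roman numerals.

DCLXXXIV = 684
CCCI = 301
684 - 301 = 383

CCCLXXXIII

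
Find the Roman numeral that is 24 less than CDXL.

CDXL = 440
440 - 24 = 416

CDXVI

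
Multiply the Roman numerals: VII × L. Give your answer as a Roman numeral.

VII = 7
L = 50
7 × 50 = 350

CCCL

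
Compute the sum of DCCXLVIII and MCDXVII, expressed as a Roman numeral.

DCCXLVIII = 748
MCDXVII = 1417
748 + 1417 = 2165

MMCLXV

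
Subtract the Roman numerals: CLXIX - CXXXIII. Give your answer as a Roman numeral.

CLXIX = 169
CXXXIII = 133
169 - 133 = 36

XXXVI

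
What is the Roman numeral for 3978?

Convert 3978 to Roman numerals:
  3978 contains 3×1000 (MMM)
  978 contains 1×900 (CM)
  78 contains 1×50 (L)
  28 contains 2×10 (XX)
  8 contains 1×5 (V)
  3 contains 3×1 (III)

MMMCMLXXVIII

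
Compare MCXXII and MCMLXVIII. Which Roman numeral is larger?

MCXXII = 1122
MCMLXVIII = 1968
1968 is larger

MCMLXVIII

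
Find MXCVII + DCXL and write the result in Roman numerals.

MXCVII = 1097
DCXL = 640
1097 + 640 = 1737

MDCCXXXVII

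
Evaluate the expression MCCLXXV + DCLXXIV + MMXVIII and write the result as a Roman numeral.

MCCLXXV = 1275, DCLXXIV = 674, MMXVIII = 2018
1275 + 674 = 1949
1949 + 2018 = 3967

MMMCMLXVII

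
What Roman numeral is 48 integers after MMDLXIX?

MMDLXIX = 2569
2569 + 48 = 2617

MMDCXVII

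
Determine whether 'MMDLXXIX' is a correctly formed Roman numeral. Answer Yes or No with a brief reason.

'MMDLXXIX': Check the rules: uses only the symbols I, V, X, L, C, D, M; no symbol is repeated more than three times in a row; V, L and D each appear at most once; the only place a smaller symbol precedes a larger one is the allowed subtractive pair IX, the symbol right after such a pair (if any) is smaller than the pair's first symbol, and otherwise the values never increase from left to right. Value: M (1000) + M (1000) + D (500) + L (50) + X (10) + X (10) + IX (9) = 2579. So it is a valid standard Roman numeral.

Yes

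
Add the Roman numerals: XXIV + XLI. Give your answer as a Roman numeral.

XXIV = 24
XLI = 41
24 + 41 = 65

LXV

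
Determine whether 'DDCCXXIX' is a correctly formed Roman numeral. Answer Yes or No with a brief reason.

'DDCCXXIX': D should not appear more than once

No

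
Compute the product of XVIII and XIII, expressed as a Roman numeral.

XVIII = 18
XIII = 13
18 × 13 = 234

CCXXXIV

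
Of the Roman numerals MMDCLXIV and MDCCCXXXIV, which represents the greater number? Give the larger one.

MMDCLXIV = 2664
MDCCCXXXIV = 1834
2664 is larger

MMDCLXIV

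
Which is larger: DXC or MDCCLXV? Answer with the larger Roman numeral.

DXC = 590
MDCCLXV = 1765
1765 is larger

MDCCLXV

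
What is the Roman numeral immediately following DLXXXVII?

DLXXXVII = 587, so the next integer is 587 + 1 = 588

DLXXXVIII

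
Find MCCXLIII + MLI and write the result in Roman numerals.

MCCXLIII = 1243
MLI = 1051
1243 + 1051 = 2294

MMCCXCIV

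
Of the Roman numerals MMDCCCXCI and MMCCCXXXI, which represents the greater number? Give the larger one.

MMDCCCXCI = 2891
MMCCCXXXI = 2331
2891 is larger

MMDCCCXCI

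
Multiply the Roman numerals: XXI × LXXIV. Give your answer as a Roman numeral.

XXI = 21
LXXIV = 74
21 × 74 = 1554

MDLIV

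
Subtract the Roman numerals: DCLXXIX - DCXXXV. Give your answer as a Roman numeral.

DCLXXIX = 679
DCXXXV = 635
679 - 635 = 44

XLIV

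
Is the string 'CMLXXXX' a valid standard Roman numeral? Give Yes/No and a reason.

'CMLXXXX': More than 3 consecutive X's

No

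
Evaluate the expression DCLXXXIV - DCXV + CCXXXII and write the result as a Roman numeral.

DCLXXXIV = 684, DCXV = 615, CCXXXII = 232
684 - 615 = 69
69 + 232 = 301

CCCI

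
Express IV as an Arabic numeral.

IV: IV=4

4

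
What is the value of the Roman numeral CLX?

CLX: C=100, L=50, X=10
100 + 50 + 10 = 160

160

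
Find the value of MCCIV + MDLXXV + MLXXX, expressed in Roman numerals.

MCCIV = 1204, MDLXXV = 1575, MLXXX = 1080
1204 + 1575 = 2779
2779 + 1080 = 3859

MMMDCCCLIX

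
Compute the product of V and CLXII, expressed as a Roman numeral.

V = 5
CLXII = 162
5 × 162 = 810

DCCCX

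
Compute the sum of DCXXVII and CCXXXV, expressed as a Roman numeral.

DCXXVII = 627
CCXXXV = 235
627 + 235 = 862

DCCCLXII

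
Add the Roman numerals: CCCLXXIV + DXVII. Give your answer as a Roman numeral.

CCCLXXIV = 374
DXVII = 517
374 + 517 = 891

DCCCXCI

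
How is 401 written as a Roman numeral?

Convert 401 to Roman numerals:
  401 contains 1×400 (CD)
  1 contains 1×1 (I)

CDI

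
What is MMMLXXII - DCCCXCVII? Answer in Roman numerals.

MMMLXXII = 3072
DCCCXCVII = 897
3072 - 897 = 2175

MMCLXXV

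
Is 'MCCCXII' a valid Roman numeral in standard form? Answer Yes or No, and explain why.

'MCCCXII': Check the rules: uses only the symbols I, V, X, L, C, D, M; no symbol is repeated more than three times in a row; V, L and D each appear at most once; no smaller symbol precedes a larger one (values never increase from left to right). Value: M (1000) + C (100) + C (100) + C (100) + X (10) + I (1) + I (1) = 1312. So it is a valid standard Roman numeral.

Yes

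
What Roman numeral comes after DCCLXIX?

DCCLXIX = 769, so the next integer is 769 + 1 = 770

DCCLXX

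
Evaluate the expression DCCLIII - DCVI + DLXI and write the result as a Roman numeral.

DCCLIII = 753, DCVI = 606, DLXI = 561
753 - 606 = 147
147 + 561 = 708

DCCVIII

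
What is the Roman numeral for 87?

Convert 87 to Roman numerals:
  87 contains 1×50 (L)
  37 contains 3×10 (XXX)
  7 contains 1×5 (V)
  2 contains 2×1 (II)

LXXXVII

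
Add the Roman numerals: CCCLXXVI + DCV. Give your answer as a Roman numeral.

CCCLXXVI = 376
DCV = 605
376 + 605 = 981

CMLXXXI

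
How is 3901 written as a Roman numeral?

Convert 3901 to Roman numerals:
  3901 contains 3×1000 (MMM)
  901 contains 1×900 (CM)
  1 contains 1×1 (I)

MMMCMI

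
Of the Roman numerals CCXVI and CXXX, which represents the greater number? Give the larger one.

CCXVI = 216
CXXX = 130
216 is larger

CCXVI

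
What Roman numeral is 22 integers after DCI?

DCI = 601
601 + 22 = 623

DCXXIII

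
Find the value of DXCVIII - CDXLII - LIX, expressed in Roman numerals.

DXCVIII = 598, CDXLII = 442, LIX = 59
598 - 442 = 156
156 - 59 = 97

XCVII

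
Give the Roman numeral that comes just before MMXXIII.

MMXXIII = 2023, so the previous integer is 2023 - 1 = 2022

MMXXII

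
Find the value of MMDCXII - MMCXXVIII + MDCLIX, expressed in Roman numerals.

MMDCXII = 2612, MMCXXVIII = 2128, MDCLIX = 1659
2612 - 2128 = 484
484 + 1659 = 2143

MMCXLIII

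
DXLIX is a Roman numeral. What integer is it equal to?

DXLIX: D=500, XL=40, IX=9
500 + 40 + 9 = 549

549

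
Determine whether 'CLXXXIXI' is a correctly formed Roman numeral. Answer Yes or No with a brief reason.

'CLXXXIXI': I cannot come right after the subtractive pair IX: once I is subtracted in IX, the next symbol must be smaller than I

No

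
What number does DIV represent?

DIV: D=500, IV=4
500 + 4 = 504

504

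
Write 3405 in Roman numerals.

Convert 3405 to Roman numerals:
  3405 contains 3×1000 (MMM)
  405 contains 1×400 (CD)
  5 contains 1×5 (V)

MMMCDV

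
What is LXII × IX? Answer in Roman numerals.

LXII = 62
IX = 9
62 × 9 = 558

DLVIII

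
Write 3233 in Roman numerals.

Convert 3233 to Roman numerals:
  3233 contains 3×1000 (MMM)
  233 contains 2×100 (CC)
  33 contains 3×10 (XXX)
  3 contains 3×1 (III)

MMMCCXXXIII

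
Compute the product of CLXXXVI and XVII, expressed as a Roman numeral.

CLXXXVI = 186
XVII = 17
186 × 17 = 3162

MMMCLXII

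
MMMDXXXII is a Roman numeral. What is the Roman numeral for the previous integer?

MMMDXXXII = 3532, so the previous integer is 3532 - 1 = 3531

MMMDXXXI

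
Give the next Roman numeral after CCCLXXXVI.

CCCLXXXVI = 386, so the next integer is 386 + 1 = 387

CCCLXXXVII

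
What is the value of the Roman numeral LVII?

LVII: L=50, V=5, I=1, I=1
50 + 5 + 1 + 1 = 57

57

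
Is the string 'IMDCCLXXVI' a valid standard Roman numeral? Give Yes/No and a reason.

'IMDCCLXXVI': Invalid subtractive combination: IM

No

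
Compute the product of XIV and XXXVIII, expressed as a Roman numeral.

XIV = 14
XXXVIII = 38
14 × 38 = 532

DXXXII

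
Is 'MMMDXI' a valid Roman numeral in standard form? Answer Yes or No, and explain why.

'MMMDXI': Check the rules: uses only the symbols I, V, X, L, C, D, M; no symbol is repeated more than three times in a row; V, L and D each appear at most once; no smaller symbol precedes a larger one (values never increase from left to right). Value: M (1000) + M (1000) + M (1000) + D (500) + X (10) + I (1) = 3511. So it is a valid standard Roman numeral.

Yes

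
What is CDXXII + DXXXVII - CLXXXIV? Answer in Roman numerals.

CDXXII = 422, DXXXVII = 537, CLXXXIV = 184
422 + 537 = 959
959 - 184 = 775

DCCLXXV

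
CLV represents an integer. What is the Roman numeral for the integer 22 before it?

CLV = 155
155 - 22 = 133

CXXXIII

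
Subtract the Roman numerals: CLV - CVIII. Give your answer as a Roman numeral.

CLV = 155
CVIII = 108
155 - 108 = 47

XLVII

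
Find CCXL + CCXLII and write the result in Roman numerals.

CCXL = 240
CCXLII = 242
240 + 242 = 482

CDLXXXII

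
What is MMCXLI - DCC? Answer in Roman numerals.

MMCXLI = 2141
DCC = 700
2141 - 700 = 1441

MCDXLI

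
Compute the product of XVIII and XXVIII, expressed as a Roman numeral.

XVIII = 18
XXVIII = 28
18 × 28 = 504

DIV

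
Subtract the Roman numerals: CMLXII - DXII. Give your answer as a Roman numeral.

CMLXII = 962
DXII = 512
962 - 512 = 450

CDL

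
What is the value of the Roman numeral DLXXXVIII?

DLXXXVIII: D=500, L=50, X=10, X=10, X=10, V=5, I=1, I=1, I=1
500 + 50 + 10 + 10 + 10 + 5 + 1 + 1 + 1 = 588

588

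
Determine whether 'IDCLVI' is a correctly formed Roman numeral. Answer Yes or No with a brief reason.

'IDCLVI': Invalid subtractive combination: ID

No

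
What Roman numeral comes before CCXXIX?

CCXXIX = 229, so the previous integer is 229 - 1 = 228

CCXXVIII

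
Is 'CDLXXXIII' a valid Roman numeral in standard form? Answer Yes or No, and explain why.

'CDLXXXIII': Check the rules: uses only the symbols I, V, X, L, C, D, M; no symbol is repeated more than three times in a row; V, L and D each appear at most once; the only place a smaller symbol precedes a larger one is the allowed subtractive pair CD, the symbol right after such a pair (if any) is smaller than the pair's first symbol, and otherwise the values never increase from left to right. Value: CD (400) + L (50) + X (10) + X (10) + X (10) + I (1) + I (1) + I (1) = 483. So it is a valid standard Roman numeral.

Yes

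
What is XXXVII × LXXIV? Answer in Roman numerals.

XXXVII = 37
LXXIV = 74
37 × 74 = 2738

MMDCCXXXVIII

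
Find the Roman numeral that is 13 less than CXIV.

CXIV = 114
114 - 13 = 101

CI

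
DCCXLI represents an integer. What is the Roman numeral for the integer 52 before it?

DCCXLI = 741
741 - 52 = 689

DCLXXXIX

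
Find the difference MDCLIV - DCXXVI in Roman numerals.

MDCLIV = 1654
DCXXVI = 626
1654 - 626 = 1028

MXXVIII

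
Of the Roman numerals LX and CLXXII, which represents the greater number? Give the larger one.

LX = 60
CLXXII = 172
172 is larger

CLXXII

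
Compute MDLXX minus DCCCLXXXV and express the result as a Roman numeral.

MDLXX = 1570
DCCCLXXXV = 885
1570 - 885 = 685

DCLXXXV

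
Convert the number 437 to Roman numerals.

Convert 437 to Roman numerals:
  437 contains 1×400 (CD)
  37 contains 3×10 (XXX)
  7 contains 1×5 (V)
  2 contains 2×1 (II)

CDXXXVII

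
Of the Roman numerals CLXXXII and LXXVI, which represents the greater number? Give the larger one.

CLXXXII = 182
LXXVI = 76
182 is larger

CLXXXII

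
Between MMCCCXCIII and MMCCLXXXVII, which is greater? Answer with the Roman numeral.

MMCCCXCIII = 2393
MMCCLXXXVII = 2287
2393 is larger

MMCCCXCIII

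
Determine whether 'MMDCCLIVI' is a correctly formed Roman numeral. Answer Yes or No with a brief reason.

'MMDCCLIVI': I cannot come right after the subtractive pair IV: once I is subtracted in IV, the next symbol must be smaller than I

No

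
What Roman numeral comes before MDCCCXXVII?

MDCCCXXVII = 1827; previous is 1826

MDCCCXXVI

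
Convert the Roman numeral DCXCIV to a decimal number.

DCXCIV: D=500, C=100, XC=90, IV=4
500 + 100 + 90 + 4 = 694

694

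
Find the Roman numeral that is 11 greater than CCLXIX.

CCLXIX = 269
269 + 11 = 280

CCLXXX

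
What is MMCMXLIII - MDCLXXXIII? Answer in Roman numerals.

MMCMXLIII = 2943
MDCLXXXIII = 1683
2943 - 1683 = 1260

MCCLX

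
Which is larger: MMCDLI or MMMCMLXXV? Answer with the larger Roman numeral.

MMCDLI = 2451
MMMCMLXXV = 3975
3975 is larger

MMMCMLXXV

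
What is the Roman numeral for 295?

Convert 295 to Roman numerals:
  295 contains 2×100 (CC)
  95 contains 1×90 (XC)
  5 contains 1×5 (V)

CCXCV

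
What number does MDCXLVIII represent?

MDCXLVIII: M=1000, D=500, C=100, XL=40, V=5, I=1, I=1, I=1
1000 + 500 + 100 + 40 + 5 + 1 + 1 + 1 = 1648

1648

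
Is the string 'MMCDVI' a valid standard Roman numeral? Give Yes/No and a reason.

'MMCDVI': Check the rules: uses only the symbols I, V, X, L, C, D, M; no symbol is repeated more than three times in a row; V, L and D each appear at most once; the only place a smaller symbol precedes a larger one is the allowed subtractive pair CD, the symbol right after such a pair (if any) is smaller than the pair's first symbol, and otherwise the values never increase from left to right. Value: M (1000) + M (1000) + CD (400) + V (5) + I (1) = 2406. So it is a valid standard Roman numeral.

Yes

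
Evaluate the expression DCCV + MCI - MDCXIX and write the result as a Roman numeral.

DCCV = 705, MCI = 1101, MDCXIX = 1619
705 + 1101 = 1806
1806 - 1619 = 187

CLXXXVII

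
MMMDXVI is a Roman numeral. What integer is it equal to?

MMMDXVI: M=1000, M=1000, M=1000, D=500, X=10, V=5, I=1
1000 + 1000 + 1000 + 500 + 10 + 5 + 1 = 3516

3516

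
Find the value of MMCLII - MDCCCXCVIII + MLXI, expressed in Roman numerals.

MMCLII = 2152, MDCCCXCVIII = 1898, MLXI = 1061
2152 - 1898 = 254
254 + 1061 = 1315

MCCCXV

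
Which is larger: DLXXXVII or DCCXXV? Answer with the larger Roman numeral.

DLXXXVII = 587
DCCXXV = 725
725 is larger

DCCXXV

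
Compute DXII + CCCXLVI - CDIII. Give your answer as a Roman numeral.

DXII = 512, CCCXLVI = 346, CDIII = 403
512 + 346 = 858
858 - 403 = 455

CDLV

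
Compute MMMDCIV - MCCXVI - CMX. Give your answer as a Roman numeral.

MMMDCIV = 3604, MCCXVI = 1216, CMX = 910
3604 - 1216 = 2388
2388 - 910 = 1478

MCDLXXVIII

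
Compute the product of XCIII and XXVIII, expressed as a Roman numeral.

XCIII = 93
XXVIII = 28
93 × 28 = 2604

MMDCIV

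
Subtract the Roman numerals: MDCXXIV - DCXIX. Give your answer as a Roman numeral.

MDCXXIV = 1624
DCXIX = 619
1624 - 619 = 1005

MV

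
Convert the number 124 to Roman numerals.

Convert 124 to Roman numerals:
  124 contains 1×100 (C)
  24 contains 2×10 (XX)
  4 contains 1×4 (IV)

CXXIV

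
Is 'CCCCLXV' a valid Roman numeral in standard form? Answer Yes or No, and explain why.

'CCCCLXV': More than 3 consecutive C's

No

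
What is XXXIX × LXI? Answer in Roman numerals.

XXXIX = 39
LXI = 61
39 × 61 = 2379

MMCCCLXXIX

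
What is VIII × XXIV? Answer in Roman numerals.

VIII = 8
XXIV = 24
8 × 24 = 192

CXCII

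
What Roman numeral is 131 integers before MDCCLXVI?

MDCCLXVI = 1766
1766 - 131 = 1635

MDCXXXV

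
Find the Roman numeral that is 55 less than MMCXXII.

MMCXXII = 2122
2122 - 55 = 2067

MMLXVII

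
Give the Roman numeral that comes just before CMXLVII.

CMXLVII = 947; previous is 946

CMXLVI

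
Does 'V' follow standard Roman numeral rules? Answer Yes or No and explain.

'V': Check the rules: uses only the symbols I, V, X, L, C, D, M; no symbol is repeated more than three times in a row; V, L and D each appear at most once; no smaller symbol precedes a larger one (values never increase from left to right). Value: V = 5. So it is a valid standard Roman numeral.

Yes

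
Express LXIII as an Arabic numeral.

LXIII: L=50, X=10, I=1, I=1, I=1
50 + 10 + 1 + 1 + 1 = 63

63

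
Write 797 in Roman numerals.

Convert 797 to Roman numerals:
  797 contains 1×500 (D)
  297 contains 2×100 (CC)
  97 contains 1×90 (XC)
  7 contains 1×5 (V)
  2 contains 2×1 (II)

DCCXCVII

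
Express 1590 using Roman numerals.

Convert 1590 to Roman numerals:
  1590 contains 1×1000 (M)
  590 contains 1×500 (D)
  90 contains 1×90 (XC)

MDXC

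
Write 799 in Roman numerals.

Convert 799 to Roman numerals:
  799 contains 1×500 (D)
  299 contains 2×100 (CC)
  99 contains 1×90 (XC)
  9 contains 1×9 (IX)

DCCXCIX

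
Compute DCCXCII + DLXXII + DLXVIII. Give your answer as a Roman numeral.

DCCXCII = 792, DLXXII = 572, DLXVIII = 568
792 + 572 = 1364
1364 + 568 = 1932

MCMXXXII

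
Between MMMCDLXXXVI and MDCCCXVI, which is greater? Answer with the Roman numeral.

MMMCDLXXXVI = 3486
MDCCCXVI = 1816
3486 is larger

MMMCDLXXXVI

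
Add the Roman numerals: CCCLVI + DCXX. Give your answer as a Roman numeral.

CCCLVI = 356
DCXX = 620
356 + 620 = 976

CMLXXVI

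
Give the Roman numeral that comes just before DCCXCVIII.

DCCXCVIII = 798, so the previous integer is 798 - 1 = 797

DCCXCVII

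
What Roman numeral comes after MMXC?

MMXC = 2090; next is 2091

MMXCI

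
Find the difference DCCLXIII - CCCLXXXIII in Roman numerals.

DCCLXIII = 763
CCCLXXXIII = 383
763 - 383 = 380

CCCLXXX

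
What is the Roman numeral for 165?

Convert 165 to Roman numerals:
  165 contains 1×100 (C)
  65 contains 1×50 (L)
  15 contains 1×10 (X)
  5 contains 1×5 (V)

CLXV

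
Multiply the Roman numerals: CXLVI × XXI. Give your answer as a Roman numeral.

CXLVI = 146
XXI = 21
146 × 21 = 3066

MMMLXVI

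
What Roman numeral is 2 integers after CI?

CI = 101
101 + 2 = 103

CIII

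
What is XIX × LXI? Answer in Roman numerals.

XIX = 19
LXI = 61
19 × 61 = 1159

MCLIX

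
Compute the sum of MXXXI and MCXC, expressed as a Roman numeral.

MXXXI = 1031
MCXC = 1190
1031 + 1190 = 2221

MMCCXXI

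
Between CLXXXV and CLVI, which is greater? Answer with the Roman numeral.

CLXXXV = 185
CLVI = 156
185 is larger

CLXXXV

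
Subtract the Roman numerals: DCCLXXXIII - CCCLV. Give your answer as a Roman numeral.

DCCLXXXIII = 783
CCCLV = 355
783 - 355 = 428

CDXXVIII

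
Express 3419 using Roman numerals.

Convert 3419 to Roman numerals:
  3419 contains 3×1000 (MMM)
  419 contains 1×400 (CD)
  19 contains 1×10 (X)
  9 contains 1×9 (IX)

MMMCDXIX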